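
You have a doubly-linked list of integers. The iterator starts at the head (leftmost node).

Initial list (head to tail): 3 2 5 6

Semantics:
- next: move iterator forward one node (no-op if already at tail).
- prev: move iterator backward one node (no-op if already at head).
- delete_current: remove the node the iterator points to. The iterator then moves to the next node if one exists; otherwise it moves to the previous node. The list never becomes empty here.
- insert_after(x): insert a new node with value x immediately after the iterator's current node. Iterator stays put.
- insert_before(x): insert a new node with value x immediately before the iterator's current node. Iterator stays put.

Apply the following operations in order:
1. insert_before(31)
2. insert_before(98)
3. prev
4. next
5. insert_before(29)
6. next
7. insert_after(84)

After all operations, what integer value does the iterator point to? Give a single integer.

After 1 (insert_before(31)): list=[31, 3, 2, 5, 6] cursor@3
After 2 (insert_before(98)): list=[31, 98, 3, 2, 5, 6] cursor@3
After 3 (prev): list=[31, 98, 3, 2, 5, 6] cursor@98
After 4 (next): list=[31, 98, 3, 2, 5, 6] cursor@3
After 5 (insert_before(29)): list=[31, 98, 29, 3, 2, 5, 6] cursor@3
After 6 (next): list=[31, 98, 29, 3, 2, 5, 6] cursor@2
After 7 (insert_after(84)): list=[31, 98, 29, 3, 2, 84, 5, 6] cursor@2

Answer: 2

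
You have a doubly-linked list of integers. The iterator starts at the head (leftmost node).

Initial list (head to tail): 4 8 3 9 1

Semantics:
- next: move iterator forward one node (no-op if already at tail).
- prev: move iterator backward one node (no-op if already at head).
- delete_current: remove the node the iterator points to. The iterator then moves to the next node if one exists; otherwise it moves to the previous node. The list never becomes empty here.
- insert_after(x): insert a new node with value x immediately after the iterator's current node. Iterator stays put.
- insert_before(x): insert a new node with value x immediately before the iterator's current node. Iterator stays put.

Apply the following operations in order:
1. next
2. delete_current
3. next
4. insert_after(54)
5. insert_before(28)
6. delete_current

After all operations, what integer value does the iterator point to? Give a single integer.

Answer: 54

Derivation:
After 1 (next): list=[4, 8, 3, 9, 1] cursor@8
After 2 (delete_current): list=[4, 3, 9, 1] cursor@3
After 3 (next): list=[4, 3, 9, 1] cursor@9
After 4 (insert_after(54)): list=[4, 3, 9, 54, 1] cursor@9
After 5 (insert_before(28)): list=[4, 3, 28, 9, 54, 1] cursor@9
After 6 (delete_current): list=[4, 3, 28, 54, 1] cursor@54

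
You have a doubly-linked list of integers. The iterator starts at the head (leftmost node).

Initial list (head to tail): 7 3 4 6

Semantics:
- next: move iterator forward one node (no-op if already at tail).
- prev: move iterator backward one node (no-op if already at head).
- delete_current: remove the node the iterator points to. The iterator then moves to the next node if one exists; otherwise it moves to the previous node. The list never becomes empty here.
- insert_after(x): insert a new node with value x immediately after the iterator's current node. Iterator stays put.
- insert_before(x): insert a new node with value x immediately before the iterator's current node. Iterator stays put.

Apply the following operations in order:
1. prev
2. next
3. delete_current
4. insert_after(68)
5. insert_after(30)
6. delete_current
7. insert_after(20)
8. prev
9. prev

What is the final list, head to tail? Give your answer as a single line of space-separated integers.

After 1 (prev): list=[7, 3, 4, 6] cursor@7
After 2 (next): list=[7, 3, 4, 6] cursor@3
After 3 (delete_current): list=[7, 4, 6] cursor@4
After 4 (insert_after(68)): list=[7, 4, 68, 6] cursor@4
After 5 (insert_after(30)): list=[7, 4, 30, 68, 6] cursor@4
After 6 (delete_current): list=[7, 30, 68, 6] cursor@30
After 7 (insert_after(20)): list=[7, 30, 20, 68, 6] cursor@30
After 8 (prev): list=[7, 30, 20, 68, 6] cursor@7
After 9 (prev): list=[7, 30, 20, 68, 6] cursor@7

Answer: 7 30 20 68 6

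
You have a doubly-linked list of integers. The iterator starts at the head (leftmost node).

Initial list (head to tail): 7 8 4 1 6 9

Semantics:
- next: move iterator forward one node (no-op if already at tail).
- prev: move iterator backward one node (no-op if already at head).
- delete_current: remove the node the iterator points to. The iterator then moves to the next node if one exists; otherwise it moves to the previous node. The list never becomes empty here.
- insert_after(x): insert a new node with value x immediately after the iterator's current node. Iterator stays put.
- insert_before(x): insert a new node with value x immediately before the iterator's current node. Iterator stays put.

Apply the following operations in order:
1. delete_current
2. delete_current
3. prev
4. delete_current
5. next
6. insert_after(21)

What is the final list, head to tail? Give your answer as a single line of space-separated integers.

After 1 (delete_current): list=[8, 4, 1, 6, 9] cursor@8
After 2 (delete_current): list=[4, 1, 6, 9] cursor@4
After 3 (prev): list=[4, 1, 6, 9] cursor@4
After 4 (delete_current): list=[1, 6, 9] cursor@1
After 5 (next): list=[1, 6, 9] cursor@6
After 6 (insert_after(21)): list=[1, 6, 21, 9] cursor@6

Answer: 1 6 21 9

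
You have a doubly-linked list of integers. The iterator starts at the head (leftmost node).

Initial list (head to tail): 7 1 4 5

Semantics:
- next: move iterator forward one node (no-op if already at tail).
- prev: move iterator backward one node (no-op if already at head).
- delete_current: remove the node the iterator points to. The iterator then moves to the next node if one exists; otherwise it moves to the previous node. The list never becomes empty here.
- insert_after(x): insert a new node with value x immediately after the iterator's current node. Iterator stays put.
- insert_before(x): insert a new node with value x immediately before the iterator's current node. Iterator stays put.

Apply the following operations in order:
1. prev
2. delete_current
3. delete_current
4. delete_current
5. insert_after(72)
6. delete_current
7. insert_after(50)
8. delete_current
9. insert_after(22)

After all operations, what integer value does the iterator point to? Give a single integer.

Answer: 50

Derivation:
After 1 (prev): list=[7, 1, 4, 5] cursor@7
After 2 (delete_current): list=[1, 4, 5] cursor@1
After 3 (delete_current): list=[4, 5] cursor@4
After 4 (delete_current): list=[5] cursor@5
After 5 (insert_after(72)): list=[5, 72] cursor@5
After 6 (delete_current): list=[72] cursor@72
After 7 (insert_after(50)): list=[72, 50] cursor@72
After 8 (delete_current): list=[50] cursor@50
After 9 (insert_after(22)): list=[50, 22] cursor@50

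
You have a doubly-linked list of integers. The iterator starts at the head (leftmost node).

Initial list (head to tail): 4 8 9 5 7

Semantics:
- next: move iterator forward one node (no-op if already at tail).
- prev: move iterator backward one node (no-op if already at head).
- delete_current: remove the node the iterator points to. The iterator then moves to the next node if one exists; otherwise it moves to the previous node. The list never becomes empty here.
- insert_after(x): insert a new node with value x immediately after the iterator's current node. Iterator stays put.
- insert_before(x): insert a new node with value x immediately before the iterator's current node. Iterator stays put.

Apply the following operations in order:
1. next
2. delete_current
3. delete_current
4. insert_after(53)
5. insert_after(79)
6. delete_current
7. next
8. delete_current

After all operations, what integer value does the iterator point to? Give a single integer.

Answer: 7

Derivation:
After 1 (next): list=[4, 8, 9, 5, 7] cursor@8
After 2 (delete_current): list=[4, 9, 5, 7] cursor@9
After 3 (delete_current): list=[4, 5, 7] cursor@5
After 4 (insert_after(53)): list=[4, 5, 53, 7] cursor@5
After 5 (insert_after(79)): list=[4, 5, 79, 53, 7] cursor@5
After 6 (delete_current): list=[4, 79, 53, 7] cursor@79
After 7 (next): list=[4, 79, 53, 7] cursor@53
After 8 (delete_current): list=[4, 79, 7] cursor@7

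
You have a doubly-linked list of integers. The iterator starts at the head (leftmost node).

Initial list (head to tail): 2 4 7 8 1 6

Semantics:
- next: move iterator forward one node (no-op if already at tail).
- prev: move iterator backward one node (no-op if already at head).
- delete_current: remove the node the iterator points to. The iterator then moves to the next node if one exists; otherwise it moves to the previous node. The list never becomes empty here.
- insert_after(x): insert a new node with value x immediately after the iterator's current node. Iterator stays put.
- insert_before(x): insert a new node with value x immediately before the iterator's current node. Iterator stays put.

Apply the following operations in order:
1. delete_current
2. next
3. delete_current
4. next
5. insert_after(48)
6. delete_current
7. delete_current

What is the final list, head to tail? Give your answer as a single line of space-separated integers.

After 1 (delete_current): list=[4, 7, 8, 1, 6] cursor@4
After 2 (next): list=[4, 7, 8, 1, 6] cursor@7
After 3 (delete_current): list=[4, 8, 1, 6] cursor@8
After 4 (next): list=[4, 8, 1, 6] cursor@1
After 5 (insert_after(48)): list=[4, 8, 1, 48, 6] cursor@1
After 6 (delete_current): list=[4, 8, 48, 6] cursor@48
After 7 (delete_current): list=[4, 8, 6] cursor@6

Answer: 4 8 6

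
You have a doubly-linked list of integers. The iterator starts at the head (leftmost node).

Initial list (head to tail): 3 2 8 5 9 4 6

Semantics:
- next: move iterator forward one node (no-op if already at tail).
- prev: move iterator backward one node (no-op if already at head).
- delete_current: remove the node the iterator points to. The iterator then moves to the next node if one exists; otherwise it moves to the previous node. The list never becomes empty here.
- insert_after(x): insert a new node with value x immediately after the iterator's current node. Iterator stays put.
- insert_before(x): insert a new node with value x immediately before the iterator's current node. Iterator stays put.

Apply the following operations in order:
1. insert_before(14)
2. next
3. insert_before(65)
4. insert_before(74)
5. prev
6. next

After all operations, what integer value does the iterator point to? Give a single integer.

Answer: 2

Derivation:
After 1 (insert_before(14)): list=[14, 3, 2, 8, 5, 9, 4, 6] cursor@3
After 2 (next): list=[14, 3, 2, 8, 5, 9, 4, 6] cursor@2
After 3 (insert_before(65)): list=[14, 3, 65, 2, 8, 5, 9, 4, 6] cursor@2
After 4 (insert_before(74)): list=[14, 3, 65, 74, 2, 8, 5, 9, 4, 6] cursor@2
After 5 (prev): list=[14, 3, 65, 74, 2, 8, 5, 9, 4, 6] cursor@74
After 6 (next): list=[14, 3, 65, 74, 2, 8, 5, 9, 4, 6] cursor@2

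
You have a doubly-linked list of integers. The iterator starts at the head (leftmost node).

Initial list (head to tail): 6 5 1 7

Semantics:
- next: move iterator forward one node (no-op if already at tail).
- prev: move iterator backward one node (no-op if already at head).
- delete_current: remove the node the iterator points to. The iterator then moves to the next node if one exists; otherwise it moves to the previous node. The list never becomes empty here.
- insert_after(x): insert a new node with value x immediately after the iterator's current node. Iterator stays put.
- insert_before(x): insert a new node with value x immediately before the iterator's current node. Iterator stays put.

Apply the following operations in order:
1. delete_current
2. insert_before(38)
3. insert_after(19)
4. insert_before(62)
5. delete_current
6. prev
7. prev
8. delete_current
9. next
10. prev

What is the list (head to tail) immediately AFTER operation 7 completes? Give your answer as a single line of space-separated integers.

Answer: 38 62 19 1 7

Derivation:
After 1 (delete_current): list=[5, 1, 7] cursor@5
After 2 (insert_before(38)): list=[38, 5, 1, 7] cursor@5
After 3 (insert_after(19)): list=[38, 5, 19, 1, 7] cursor@5
After 4 (insert_before(62)): list=[38, 62, 5, 19, 1, 7] cursor@5
After 5 (delete_current): list=[38, 62, 19, 1, 7] cursor@19
After 6 (prev): list=[38, 62, 19, 1, 7] cursor@62
After 7 (prev): list=[38, 62, 19, 1, 7] cursor@38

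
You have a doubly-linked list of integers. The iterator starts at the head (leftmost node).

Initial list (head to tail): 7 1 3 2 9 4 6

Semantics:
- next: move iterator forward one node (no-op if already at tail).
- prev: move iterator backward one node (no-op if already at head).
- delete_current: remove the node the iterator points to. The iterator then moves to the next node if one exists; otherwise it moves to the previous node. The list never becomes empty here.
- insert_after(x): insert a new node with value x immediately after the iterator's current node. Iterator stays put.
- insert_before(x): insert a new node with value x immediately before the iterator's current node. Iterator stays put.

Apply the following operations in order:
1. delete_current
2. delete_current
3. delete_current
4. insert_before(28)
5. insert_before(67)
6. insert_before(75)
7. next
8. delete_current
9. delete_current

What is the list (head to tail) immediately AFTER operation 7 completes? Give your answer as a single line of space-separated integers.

Answer: 28 67 75 2 9 4 6

Derivation:
After 1 (delete_current): list=[1, 3, 2, 9, 4, 6] cursor@1
After 2 (delete_current): list=[3, 2, 9, 4, 6] cursor@3
After 3 (delete_current): list=[2, 9, 4, 6] cursor@2
After 4 (insert_before(28)): list=[28, 2, 9, 4, 6] cursor@2
After 5 (insert_before(67)): list=[28, 67, 2, 9, 4, 6] cursor@2
After 6 (insert_before(75)): list=[28, 67, 75, 2, 9, 4, 6] cursor@2
After 7 (next): list=[28, 67, 75, 2, 9, 4, 6] cursor@9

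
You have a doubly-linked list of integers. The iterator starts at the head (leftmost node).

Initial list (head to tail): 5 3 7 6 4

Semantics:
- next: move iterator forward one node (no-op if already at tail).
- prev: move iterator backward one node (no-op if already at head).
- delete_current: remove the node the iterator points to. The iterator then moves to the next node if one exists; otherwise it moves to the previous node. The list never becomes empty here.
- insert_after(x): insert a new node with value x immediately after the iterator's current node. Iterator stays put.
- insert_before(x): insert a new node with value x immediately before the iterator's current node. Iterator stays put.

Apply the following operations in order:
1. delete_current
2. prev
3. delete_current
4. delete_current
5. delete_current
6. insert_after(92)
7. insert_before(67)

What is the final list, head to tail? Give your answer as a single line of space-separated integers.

Answer: 67 4 92

Derivation:
After 1 (delete_current): list=[3, 7, 6, 4] cursor@3
After 2 (prev): list=[3, 7, 6, 4] cursor@3
After 3 (delete_current): list=[7, 6, 4] cursor@7
After 4 (delete_current): list=[6, 4] cursor@6
After 5 (delete_current): list=[4] cursor@4
After 6 (insert_after(92)): list=[4, 92] cursor@4
After 7 (insert_before(67)): list=[67, 4, 92] cursor@4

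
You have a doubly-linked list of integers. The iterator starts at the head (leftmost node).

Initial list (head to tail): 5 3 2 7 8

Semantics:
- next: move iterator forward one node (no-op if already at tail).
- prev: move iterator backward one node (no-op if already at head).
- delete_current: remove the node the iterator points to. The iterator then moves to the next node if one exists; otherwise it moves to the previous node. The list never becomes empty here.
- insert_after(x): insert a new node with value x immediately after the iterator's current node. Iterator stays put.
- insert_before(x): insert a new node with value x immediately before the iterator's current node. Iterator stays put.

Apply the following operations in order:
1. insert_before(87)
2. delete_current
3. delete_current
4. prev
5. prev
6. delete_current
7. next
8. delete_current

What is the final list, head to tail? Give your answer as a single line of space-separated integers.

Answer: 2 8

Derivation:
After 1 (insert_before(87)): list=[87, 5, 3, 2, 7, 8] cursor@5
After 2 (delete_current): list=[87, 3, 2, 7, 8] cursor@3
After 3 (delete_current): list=[87, 2, 7, 8] cursor@2
After 4 (prev): list=[87, 2, 7, 8] cursor@87
After 5 (prev): list=[87, 2, 7, 8] cursor@87
After 6 (delete_current): list=[2, 7, 8] cursor@2
After 7 (next): list=[2, 7, 8] cursor@7
After 8 (delete_current): list=[2, 8] cursor@8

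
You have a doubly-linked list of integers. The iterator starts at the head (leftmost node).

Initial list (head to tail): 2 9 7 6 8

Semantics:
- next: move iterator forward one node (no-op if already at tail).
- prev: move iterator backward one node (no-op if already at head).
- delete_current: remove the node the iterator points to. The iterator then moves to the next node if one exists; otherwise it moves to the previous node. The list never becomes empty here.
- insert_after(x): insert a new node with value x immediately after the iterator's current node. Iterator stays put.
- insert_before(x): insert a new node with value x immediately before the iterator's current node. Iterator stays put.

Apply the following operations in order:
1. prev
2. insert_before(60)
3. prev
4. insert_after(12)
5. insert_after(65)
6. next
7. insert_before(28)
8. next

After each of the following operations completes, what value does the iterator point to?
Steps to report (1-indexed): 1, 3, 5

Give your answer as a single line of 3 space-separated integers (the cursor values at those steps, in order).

After 1 (prev): list=[2, 9, 7, 6, 8] cursor@2
After 2 (insert_before(60)): list=[60, 2, 9, 7, 6, 8] cursor@2
After 3 (prev): list=[60, 2, 9, 7, 6, 8] cursor@60
After 4 (insert_after(12)): list=[60, 12, 2, 9, 7, 6, 8] cursor@60
After 5 (insert_after(65)): list=[60, 65, 12, 2, 9, 7, 6, 8] cursor@60
After 6 (next): list=[60, 65, 12, 2, 9, 7, 6, 8] cursor@65
After 7 (insert_before(28)): list=[60, 28, 65, 12, 2, 9, 7, 6, 8] cursor@65
After 8 (next): list=[60, 28, 65, 12, 2, 9, 7, 6, 8] cursor@12

Answer: 2 60 60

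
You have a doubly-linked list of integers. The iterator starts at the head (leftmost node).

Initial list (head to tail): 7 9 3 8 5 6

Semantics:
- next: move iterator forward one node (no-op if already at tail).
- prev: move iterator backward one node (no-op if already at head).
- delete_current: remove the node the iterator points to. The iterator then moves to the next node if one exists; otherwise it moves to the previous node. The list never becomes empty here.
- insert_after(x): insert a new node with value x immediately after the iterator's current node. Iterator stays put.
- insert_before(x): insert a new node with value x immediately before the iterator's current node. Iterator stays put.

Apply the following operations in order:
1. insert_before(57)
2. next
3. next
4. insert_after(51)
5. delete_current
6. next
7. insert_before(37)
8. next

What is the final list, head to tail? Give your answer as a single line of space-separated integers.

After 1 (insert_before(57)): list=[57, 7, 9, 3, 8, 5, 6] cursor@7
After 2 (next): list=[57, 7, 9, 3, 8, 5, 6] cursor@9
After 3 (next): list=[57, 7, 9, 3, 8, 5, 6] cursor@3
After 4 (insert_after(51)): list=[57, 7, 9, 3, 51, 8, 5, 6] cursor@3
After 5 (delete_current): list=[57, 7, 9, 51, 8, 5, 6] cursor@51
After 6 (next): list=[57, 7, 9, 51, 8, 5, 6] cursor@8
After 7 (insert_before(37)): list=[57, 7, 9, 51, 37, 8, 5, 6] cursor@8
After 8 (next): list=[57, 7, 9, 51, 37, 8, 5, 6] cursor@5

Answer: 57 7 9 51 37 8 5 6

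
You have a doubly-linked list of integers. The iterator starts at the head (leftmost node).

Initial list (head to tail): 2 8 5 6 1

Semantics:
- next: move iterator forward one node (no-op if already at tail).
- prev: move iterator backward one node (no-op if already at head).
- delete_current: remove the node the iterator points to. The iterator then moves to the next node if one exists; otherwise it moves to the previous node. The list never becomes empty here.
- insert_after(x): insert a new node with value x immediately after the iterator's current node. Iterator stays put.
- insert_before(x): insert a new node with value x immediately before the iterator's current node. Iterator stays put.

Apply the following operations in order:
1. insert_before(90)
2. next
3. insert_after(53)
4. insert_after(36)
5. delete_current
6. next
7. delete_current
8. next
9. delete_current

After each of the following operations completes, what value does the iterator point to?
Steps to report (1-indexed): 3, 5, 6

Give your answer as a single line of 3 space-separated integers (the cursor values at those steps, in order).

After 1 (insert_before(90)): list=[90, 2, 8, 5, 6, 1] cursor@2
After 2 (next): list=[90, 2, 8, 5, 6, 1] cursor@8
After 3 (insert_after(53)): list=[90, 2, 8, 53, 5, 6, 1] cursor@8
After 4 (insert_after(36)): list=[90, 2, 8, 36, 53, 5, 6, 1] cursor@8
After 5 (delete_current): list=[90, 2, 36, 53, 5, 6, 1] cursor@36
After 6 (next): list=[90, 2, 36, 53, 5, 6, 1] cursor@53
After 7 (delete_current): list=[90, 2, 36, 5, 6, 1] cursor@5
After 8 (next): list=[90, 2, 36, 5, 6, 1] cursor@6
After 9 (delete_current): list=[90, 2, 36, 5, 1] cursor@1

Answer: 8 36 53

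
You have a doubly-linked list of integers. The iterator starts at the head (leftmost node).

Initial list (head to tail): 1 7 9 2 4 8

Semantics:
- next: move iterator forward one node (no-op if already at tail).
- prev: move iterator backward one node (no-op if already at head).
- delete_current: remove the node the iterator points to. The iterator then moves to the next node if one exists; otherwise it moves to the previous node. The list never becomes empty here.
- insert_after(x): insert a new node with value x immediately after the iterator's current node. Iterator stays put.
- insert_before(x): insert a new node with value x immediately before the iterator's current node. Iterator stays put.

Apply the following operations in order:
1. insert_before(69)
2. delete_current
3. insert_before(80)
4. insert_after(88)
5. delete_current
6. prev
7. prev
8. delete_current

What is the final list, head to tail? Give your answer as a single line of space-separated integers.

Answer: 80 88 9 2 4 8

Derivation:
After 1 (insert_before(69)): list=[69, 1, 7, 9, 2, 4, 8] cursor@1
After 2 (delete_current): list=[69, 7, 9, 2, 4, 8] cursor@7
After 3 (insert_before(80)): list=[69, 80, 7, 9, 2, 4, 8] cursor@7
After 4 (insert_after(88)): list=[69, 80, 7, 88, 9, 2, 4, 8] cursor@7
After 5 (delete_current): list=[69, 80, 88, 9, 2, 4, 8] cursor@88
After 6 (prev): list=[69, 80, 88, 9, 2, 4, 8] cursor@80
After 7 (prev): list=[69, 80, 88, 9, 2, 4, 8] cursor@69
After 8 (delete_current): list=[80, 88, 9, 2, 4, 8] cursor@80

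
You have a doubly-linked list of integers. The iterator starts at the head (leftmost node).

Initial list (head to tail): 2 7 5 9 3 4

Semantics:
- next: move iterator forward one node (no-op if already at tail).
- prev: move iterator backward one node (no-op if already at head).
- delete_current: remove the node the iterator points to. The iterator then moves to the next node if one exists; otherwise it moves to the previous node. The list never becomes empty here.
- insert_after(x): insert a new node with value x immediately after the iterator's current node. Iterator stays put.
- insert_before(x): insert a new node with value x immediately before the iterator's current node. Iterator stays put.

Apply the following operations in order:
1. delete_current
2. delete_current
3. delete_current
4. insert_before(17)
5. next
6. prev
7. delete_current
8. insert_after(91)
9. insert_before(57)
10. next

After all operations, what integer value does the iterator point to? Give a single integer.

After 1 (delete_current): list=[7, 5, 9, 3, 4] cursor@7
After 2 (delete_current): list=[5, 9, 3, 4] cursor@5
After 3 (delete_current): list=[9, 3, 4] cursor@9
After 4 (insert_before(17)): list=[17, 9, 3, 4] cursor@9
After 5 (next): list=[17, 9, 3, 4] cursor@3
After 6 (prev): list=[17, 9, 3, 4] cursor@9
After 7 (delete_current): list=[17, 3, 4] cursor@3
After 8 (insert_after(91)): list=[17, 3, 91, 4] cursor@3
After 9 (insert_before(57)): list=[17, 57, 3, 91, 4] cursor@3
After 10 (next): list=[17, 57, 3, 91, 4] cursor@91

Answer: 91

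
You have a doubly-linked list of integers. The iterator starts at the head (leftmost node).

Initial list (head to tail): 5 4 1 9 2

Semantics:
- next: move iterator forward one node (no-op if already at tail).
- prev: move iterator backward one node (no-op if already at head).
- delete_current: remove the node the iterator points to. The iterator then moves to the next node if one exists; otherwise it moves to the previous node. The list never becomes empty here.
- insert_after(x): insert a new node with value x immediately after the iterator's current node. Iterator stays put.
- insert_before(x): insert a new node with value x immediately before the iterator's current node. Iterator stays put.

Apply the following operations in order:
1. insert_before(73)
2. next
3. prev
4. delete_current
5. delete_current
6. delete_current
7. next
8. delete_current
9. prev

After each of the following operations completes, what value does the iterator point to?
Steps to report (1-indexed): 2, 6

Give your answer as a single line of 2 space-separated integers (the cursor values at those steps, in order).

Answer: 4 9

Derivation:
After 1 (insert_before(73)): list=[73, 5, 4, 1, 9, 2] cursor@5
After 2 (next): list=[73, 5, 4, 1, 9, 2] cursor@4
After 3 (prev): list=[73, 5, 4, 1, 9, 2] cursor@5
After 4 (delete_current): list=[73, 4, 1, 9, 2] cursor@4
After 5 (delete_current): list=[73, 1, 9, 2] cursor@1
After 6 (delete_current): list=[73, 9, 2] cursor@9
After 7 (next): list=[73, 9, 2] cursor@2
After 8 (delete_current): list=[73, 9] cursor@9
After 9 (prev): list=[73, 9] cursor@73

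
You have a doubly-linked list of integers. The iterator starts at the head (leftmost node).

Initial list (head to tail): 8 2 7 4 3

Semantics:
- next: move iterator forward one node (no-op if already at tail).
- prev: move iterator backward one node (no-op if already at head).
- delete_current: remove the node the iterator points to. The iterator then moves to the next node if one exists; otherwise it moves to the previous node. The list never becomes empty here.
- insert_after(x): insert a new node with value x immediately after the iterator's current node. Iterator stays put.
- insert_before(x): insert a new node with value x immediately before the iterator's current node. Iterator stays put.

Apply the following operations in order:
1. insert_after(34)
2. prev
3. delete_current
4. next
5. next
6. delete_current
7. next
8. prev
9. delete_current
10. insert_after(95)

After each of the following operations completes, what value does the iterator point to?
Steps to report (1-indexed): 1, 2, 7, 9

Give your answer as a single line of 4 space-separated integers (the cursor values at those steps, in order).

Answer: 8 8 3 3

Derivation:
After 1 (insert_after(34)): list=[8, 34, 2, 7, 4, 3] cursor@8
After 2 (prev): list=[8, 34, 2, 7, 4, 3] cursor@8
After 3 (delete_current): list=[34, 2, 7, 4, 3] cursor@34
After 4 (next): list=[34, 2, 7, 4, 3] cursor@2
After 5 (next): list=[34, 2, 7, 4, 3] cursor@7
After 6 (delete_current): list=[34, 2, 4, 3] cursor@4
After 7 (next): list=[34, 2, 4, 3] cursor@3
After 8 (prev): list=[34, 2, 4, 3] cursor@4
After 9 (delete_current): list=[34, 2, 3] cursor@3
After 10 (insert_after(95)): list=[34, 2, 3, 95] cursor@3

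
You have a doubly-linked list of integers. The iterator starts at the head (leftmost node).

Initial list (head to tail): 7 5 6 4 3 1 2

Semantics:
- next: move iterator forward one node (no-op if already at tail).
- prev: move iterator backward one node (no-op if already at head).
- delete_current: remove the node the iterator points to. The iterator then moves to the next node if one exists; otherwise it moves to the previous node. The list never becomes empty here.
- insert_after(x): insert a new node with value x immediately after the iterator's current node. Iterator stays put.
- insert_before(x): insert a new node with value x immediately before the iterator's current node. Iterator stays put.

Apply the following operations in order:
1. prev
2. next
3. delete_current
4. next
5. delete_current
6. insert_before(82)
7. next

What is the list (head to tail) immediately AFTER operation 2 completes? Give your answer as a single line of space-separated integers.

Answer: 7 5 6 4 3 1 2

Derivation:
After 1 (prev): list=[7, 5, 6, 4, 3, 1, 2] cursor@7
After 2 (next): list=[7, 5, 6, 4, 3, 1, 2] cursor@5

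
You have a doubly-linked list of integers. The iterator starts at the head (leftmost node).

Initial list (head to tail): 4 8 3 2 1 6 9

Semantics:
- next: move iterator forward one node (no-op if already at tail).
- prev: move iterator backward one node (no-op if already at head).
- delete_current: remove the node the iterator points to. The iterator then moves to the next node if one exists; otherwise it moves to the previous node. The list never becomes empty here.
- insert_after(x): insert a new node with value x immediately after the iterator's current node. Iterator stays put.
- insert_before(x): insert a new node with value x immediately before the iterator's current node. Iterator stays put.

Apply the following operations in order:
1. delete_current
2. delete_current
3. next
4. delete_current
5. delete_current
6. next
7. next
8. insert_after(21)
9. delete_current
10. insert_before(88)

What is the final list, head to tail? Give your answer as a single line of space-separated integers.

Answer: 3 6 88 21

Derivation:
After 1 (delete_current): list=[8, 3, 2, 1, 6, 9] cursor@8
After 2 (delete_current): list=[3, 2, 1, 6, 9] cursor@3
After 3 (next): list=[3, 2, 1, 6, 9] cursor@2
After 4 (delete_current): list=[3, 1, 6, 9] cursor@1
After 5 (delete_current): list=[3, 6, 9] cursor@6
After 6 (next): list=[3, 6, 9] cursor@9
After 7 (next): list=[3, 6, 9] cursor@9
After 8 (insert_after(21)): list=[3, 6, 9, 21] cursor@9
After 9 (delete_current): list=[3, 6, 21] cursor@21
After 10 (insert_before(88)): list=[3, 6, 88, 21] cursor@21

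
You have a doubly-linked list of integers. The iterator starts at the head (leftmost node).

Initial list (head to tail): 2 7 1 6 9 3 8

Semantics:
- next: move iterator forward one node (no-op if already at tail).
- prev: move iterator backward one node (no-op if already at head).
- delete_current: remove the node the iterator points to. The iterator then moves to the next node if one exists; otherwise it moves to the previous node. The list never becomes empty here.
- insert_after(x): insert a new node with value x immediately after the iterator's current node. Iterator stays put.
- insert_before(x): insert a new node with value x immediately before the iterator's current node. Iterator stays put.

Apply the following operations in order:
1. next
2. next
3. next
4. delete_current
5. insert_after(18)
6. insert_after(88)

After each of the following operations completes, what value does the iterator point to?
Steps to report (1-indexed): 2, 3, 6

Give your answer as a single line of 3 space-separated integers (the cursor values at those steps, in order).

Answer: 1 6 9

Derivation:
After 1 (next): list=[2, 7, 1, 6, 9, 3, 8] cursor@7
After 2 (next): list=[2, 7, 1, 6, 9, 3, 8] cursor@1
After 3 (next): list=[2, 7, 1, 6, 9, 3, 8] cursor@6
After 4 (delete_current): list=[2, 7, 1, 9, 3, 8] cursor@9
After 5 (insert_after(18)): list=[2, 7, 1, 9, 18, 3, 8] cursor@9
After 6 (insert_after(88)): list=[2, 7, 1, 9, 88, 18, 3, 8] cursor@9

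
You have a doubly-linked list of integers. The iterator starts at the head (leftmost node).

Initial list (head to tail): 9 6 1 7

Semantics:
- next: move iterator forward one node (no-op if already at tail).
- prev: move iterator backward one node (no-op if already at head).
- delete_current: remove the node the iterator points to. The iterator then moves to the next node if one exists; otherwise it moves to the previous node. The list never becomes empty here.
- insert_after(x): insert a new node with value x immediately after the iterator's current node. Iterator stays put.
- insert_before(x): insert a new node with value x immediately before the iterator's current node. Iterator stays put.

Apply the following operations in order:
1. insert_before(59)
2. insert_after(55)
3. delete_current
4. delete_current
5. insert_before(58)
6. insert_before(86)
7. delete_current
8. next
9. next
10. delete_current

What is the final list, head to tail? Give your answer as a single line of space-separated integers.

After 1 (insert_before(59)): list=[59, 9, 6, 1, 7] cursor@9
After 2 (insert_after(55)): list=[59, 9, 55, 6, 1, 7] cursor@9
After 3 (delete_current): list=[59, 55, 6, 1, 7] cursor@55
After 4 (delete_current): list=[59, 6, 1, 7] cursor@6
After 5 (insert_before(58)): list=[59, 58, 6, 1, 7] cursor@6
After 6 (insert_before(86)): list=[59, 58, 86, 6, 1, 7] cursor@6
After 7 (delete_current): list=[59, 58, 86, 1, 7] cursor@1
After 8 (next): list=[59, 58, 86, 1, 7] cursor@7
After 9 (next): list=[59, 58, 86, 1, 7] cursor@7
After 10 (delete_current): list=[59, 58, 86, 1] cursor@1

Answer: 59 58 86 1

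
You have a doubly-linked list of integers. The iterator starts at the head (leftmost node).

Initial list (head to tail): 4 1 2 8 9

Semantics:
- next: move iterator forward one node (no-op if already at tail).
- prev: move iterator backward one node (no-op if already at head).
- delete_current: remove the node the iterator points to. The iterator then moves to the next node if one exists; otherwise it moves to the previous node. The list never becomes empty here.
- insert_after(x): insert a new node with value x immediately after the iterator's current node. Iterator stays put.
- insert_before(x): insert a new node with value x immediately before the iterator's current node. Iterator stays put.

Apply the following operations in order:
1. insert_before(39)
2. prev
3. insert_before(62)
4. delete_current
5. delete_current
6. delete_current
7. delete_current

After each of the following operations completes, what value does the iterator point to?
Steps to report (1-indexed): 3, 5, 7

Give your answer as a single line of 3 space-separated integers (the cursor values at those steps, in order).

After 1 (insert_before(39)): list=[39, 4, 1, 2, 8, 9] cursor@4
After 2 (prev): list=[39, 4, 1, 2, 8, 9] cursor@39
After 3 (insert_before(62)): list=[62, 39, 4, 1, 2, 8, 9] cursor@39
After 4 (delete_current): list=[62, 4, 1, 2, 8, 9] cursor@4
After 5 (delete_current): list=[62, 1, 2, 8, 9] cursor@1
After 6 (delete_current): list=[62, 2, 8, 9] cursor@2
After 7 (delete_current): list=[62, 8, 9] cursor@8

Answer: 39 1 8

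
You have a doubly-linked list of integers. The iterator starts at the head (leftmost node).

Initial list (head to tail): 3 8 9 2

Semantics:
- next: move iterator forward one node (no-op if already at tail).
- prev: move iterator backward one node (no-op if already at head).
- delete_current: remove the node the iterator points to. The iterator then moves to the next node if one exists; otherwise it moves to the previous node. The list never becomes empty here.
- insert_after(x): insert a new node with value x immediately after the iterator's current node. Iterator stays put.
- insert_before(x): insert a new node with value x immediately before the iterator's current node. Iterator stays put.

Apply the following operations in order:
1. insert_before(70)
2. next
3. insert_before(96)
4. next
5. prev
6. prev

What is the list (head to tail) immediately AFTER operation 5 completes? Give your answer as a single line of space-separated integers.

Answer: 70 3 96 8 9 2

Derivation:
After 1 (insert_before(70)): list=[70, 3, 8, 9, 2] cursor@3
After 2 (next): list=[70, 3, 8, 9, 2] cursor@8
After 3 (insert_before(96)): list=[70, 3, 96, 8, 9, 2] cursor@8
After 4 (next): list=[70, 3, 96, 8, 9, 2] cursor@9
After 5 (prev): list=[70, 3, 96, 8, 9, 2] cursor@8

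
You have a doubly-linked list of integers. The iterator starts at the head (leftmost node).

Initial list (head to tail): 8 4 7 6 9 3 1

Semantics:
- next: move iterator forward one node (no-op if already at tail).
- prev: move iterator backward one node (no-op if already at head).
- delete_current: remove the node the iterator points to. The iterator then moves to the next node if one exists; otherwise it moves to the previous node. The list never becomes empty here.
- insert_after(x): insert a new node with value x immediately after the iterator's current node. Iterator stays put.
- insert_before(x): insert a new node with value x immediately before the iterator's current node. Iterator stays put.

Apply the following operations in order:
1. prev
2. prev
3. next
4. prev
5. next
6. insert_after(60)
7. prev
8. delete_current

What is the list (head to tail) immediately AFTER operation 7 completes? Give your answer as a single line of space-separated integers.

After 1 (prev): list=[8, 4, 7, 6, 9, 3, 1] cursor@8
After 2 (prev): list=[8, 4, 7, 6, 9, 3, 1] cursor@8
After 3 (next): list=[8, 4, 7, 6, 9, 3, 1] cursor@4
After 4 (prev): list=[8, 4, 7, 6, 9, 3, 1] cursor@8
After 5 (next): list=[8, 4, 7, 6, 9, 3, 1] cursor@4
After 6 (insert_after(60)): list=[8, 4, 60, 7, 6, 9, 3, 1] cursor@4
After 7 (prev): list=[8, 4, 60, 7, 6, 9, 3, 1] cursor@8

Answer: 8 4 60 7 6 9 3 1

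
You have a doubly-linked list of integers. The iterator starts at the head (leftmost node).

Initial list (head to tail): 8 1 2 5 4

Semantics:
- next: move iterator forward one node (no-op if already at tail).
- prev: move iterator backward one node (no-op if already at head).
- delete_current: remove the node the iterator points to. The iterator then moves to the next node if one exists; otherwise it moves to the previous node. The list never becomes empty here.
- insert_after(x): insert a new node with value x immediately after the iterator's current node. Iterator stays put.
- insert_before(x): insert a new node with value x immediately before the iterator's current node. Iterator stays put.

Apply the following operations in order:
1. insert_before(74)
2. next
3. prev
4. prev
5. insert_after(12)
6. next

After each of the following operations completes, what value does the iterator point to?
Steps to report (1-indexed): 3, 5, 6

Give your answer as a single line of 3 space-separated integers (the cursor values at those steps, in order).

After 1 (insert_before(74)): list=[74, 8, 1, 2, 5, 4] cursor@8
After 2 (next): list=[74, 8, 1, 2, 5, 4] cursor@1
After 3 (prev): list=[74, 8, 1, 2, 5, 4] cursor@8
After 4 (prev): list=[74, 8, 1, 2, 5, 4] cursor@74
After 5 (insert_after(12)): list=[74, 12, 8, 1, 2, 5, 4] cursor@74
After 6 (next): list=[74, 12, 8, 1, 2, 5, 4] cursor@12

Answer: 8 74 12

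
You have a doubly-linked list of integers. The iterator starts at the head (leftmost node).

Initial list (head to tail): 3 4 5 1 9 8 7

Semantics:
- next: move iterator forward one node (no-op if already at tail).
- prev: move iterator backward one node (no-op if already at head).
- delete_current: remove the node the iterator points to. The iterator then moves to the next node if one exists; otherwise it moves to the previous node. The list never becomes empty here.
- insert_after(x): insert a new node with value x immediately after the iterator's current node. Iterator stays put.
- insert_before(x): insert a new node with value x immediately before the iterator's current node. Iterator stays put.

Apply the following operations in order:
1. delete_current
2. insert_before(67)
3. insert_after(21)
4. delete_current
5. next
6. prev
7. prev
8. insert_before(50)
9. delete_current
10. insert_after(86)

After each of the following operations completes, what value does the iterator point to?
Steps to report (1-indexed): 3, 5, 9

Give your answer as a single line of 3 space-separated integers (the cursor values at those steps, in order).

After 1 (delete_current): list=[4, 5, 1, 9, 8, 7] cursor@4
After 2 (insert_before(67)): list=[67, 4, 5, 1, 9, 8, 7] cursor@4
After 3 (insert_after(21)): list=[67, 4, 21, 5, 1, 9, 8, 7] cursor@4
After 4 (delete_current): list=[67, 21, 5, 1, 9, 8, 7] cursor@21
After 5 (next): list=[67, 21, 5, 1, 9, 8, 7] cursor@5
After 6 (prev): list=[67, 21, 5, 1, 9, 8, 7] cursor@21
After 7 (prev): list=[67, 21, 5, 1, 9, 8, 7] cursor@67
After 8 (insert_before(50)): list=[50, 67, 21, 5, 1, 9, 8, 7] cursor@67
After 9 (delete_current): list=[50, 21, 5, 1, 9, 8, 7] cursor@21
After 10 (insert_after(86)): list=[50, 21, 86, 5, 1, 9, 8, 7] cursor@21

Answer: 4 5 21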